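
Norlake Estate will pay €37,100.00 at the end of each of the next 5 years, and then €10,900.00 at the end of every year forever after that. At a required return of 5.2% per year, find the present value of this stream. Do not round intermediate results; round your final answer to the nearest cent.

€322423.28

PV of 5-year annuity: €37,100.00 × [1 − (1+0.052)^−5] / 0.052 = 159739.42623
Perpetuity value at year 5: €10,900.00 / 0.052 = 209615.38462
PV of perpetuity: 209615.38462 / (1+0.052)^5 = 162683.85508
Total PV = 159739.42623 + 162683.85508 = 322423.28130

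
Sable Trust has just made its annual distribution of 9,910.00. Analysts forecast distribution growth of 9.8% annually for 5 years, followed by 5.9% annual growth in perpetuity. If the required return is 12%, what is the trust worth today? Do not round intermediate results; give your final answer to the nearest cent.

D_1 = 10881.18000
D_2 = 11947.53564
D_3 = 13118.39413
D_4 = 14403.99676
D_5 = 15815.58844
Terminal value at year 5: TV = D_5×(1+g_2)/(r−g_2) = 16748.70816/0.061 = 274568.98620
P_0 = D_1/(1+r)^1 + D_2/(1+r)^2 + D_3/(1+r)^3 + D_4/(1+r)^4 + D_5/(1+r)^5 + TV/(1+r)^5
    = 9715.33929 + 9524.50226 + 9337.41383 + 9154.00034 + 8974.18962 + 155797.81651 = 202503.26185

202503.26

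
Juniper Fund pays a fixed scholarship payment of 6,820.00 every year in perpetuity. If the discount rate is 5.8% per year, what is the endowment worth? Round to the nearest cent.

Level perpetuity: PV = C / r = 6,820.00 / 0.058 = 117,586.21

117586.21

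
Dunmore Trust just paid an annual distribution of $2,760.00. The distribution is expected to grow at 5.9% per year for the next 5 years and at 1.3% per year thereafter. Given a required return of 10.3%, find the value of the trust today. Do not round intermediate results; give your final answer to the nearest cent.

D_1 = 2922.84000
D_2 = 3095.28756
D_3 = 3277.90953
D_4 = 3471.30619
D_5 = 3676.11325
Terminal value at year 5: TV = D_5×(1+g_2)/(r−g_2) = 3723.90273/0.09 = 41376.69695
P_0 = D_1/(1+r)^1 + D_2/(1+r)^2 + D_3/(1+r)^3 + D_4/(1+r)^4 + D_5/(1+r)^5 + TV/(1+r)^5
    = 2649.90027 + 2544.19255 + 2442.70165 + 2345.25933 + 2251.70411 + 25344.18070 = 37577.93861

$37577.94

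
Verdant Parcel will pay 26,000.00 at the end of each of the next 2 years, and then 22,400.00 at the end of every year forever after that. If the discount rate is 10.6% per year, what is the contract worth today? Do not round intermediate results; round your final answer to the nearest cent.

217518.74

PV of 2-year annuity: 26,000.00 × [1 − (1+0.106)^−2] / 0.106 = 44763.23457
Perpetuity value at year 2: 22,400.00 / 0.106 = 211320.75472
PV of perpetuity: 211320.75472 / (1+0.106)^2 = 172755.50647
Total PV = 44763.23457 + 172755.50647 = 217518.74104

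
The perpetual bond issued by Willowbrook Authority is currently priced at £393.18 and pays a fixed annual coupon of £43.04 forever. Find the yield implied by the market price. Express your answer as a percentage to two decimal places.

P = C/r ⇒ r = C/P = £43.04/£393.18 = 0.109466

10.95%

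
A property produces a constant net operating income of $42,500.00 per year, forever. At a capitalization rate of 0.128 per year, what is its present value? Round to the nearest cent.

$332031.25

Level perpetuity: PV = C / r = $42,500.00 / 0.128 = $332,031.25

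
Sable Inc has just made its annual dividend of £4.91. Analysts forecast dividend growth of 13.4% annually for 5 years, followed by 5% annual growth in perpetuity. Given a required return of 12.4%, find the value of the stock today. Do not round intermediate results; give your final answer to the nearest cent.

D_1 = 5.56794
D_2 = 6.31404
D_3 = 7.16013
D_4 = 8.11958
D_5 = 9.20761
Terminal value at year 5: TV = D_5×(1+g_2)/(r−g_2) = 9.66799/0.074 = 130.64847
P_0 = D_1/(1+r)^1 + D_2/(1+r)^2 + D_3/(1+r)^3 + D_4/(1+r)^4 + D_5/(1+r)^5 + TV/(1+r)^5
    = 4.95368 + 4.99776 + 5.04222 + 5.08708 + 5.13234 + 72.82371 = 98.03678

£98.04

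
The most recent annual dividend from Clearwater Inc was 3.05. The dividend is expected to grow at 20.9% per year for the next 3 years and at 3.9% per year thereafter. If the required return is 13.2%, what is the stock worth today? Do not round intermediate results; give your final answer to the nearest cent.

D_1 = 3.68745
D_2 = 4.45813
D_3 = 5.38988
Terminal value at year 3: TV = D_3×(1+g_2)/(r−g_2) = 5.60008/0.093 = 60.21592
P_0 = D_1/(1+r)^1 + D_2/(1+r)^2 + D_3/(1+r)^3 + TV/(1+r)^3
    = 3.25746 + 3.47904 + 3.71569 + 41.51185 = 51.96404

51.96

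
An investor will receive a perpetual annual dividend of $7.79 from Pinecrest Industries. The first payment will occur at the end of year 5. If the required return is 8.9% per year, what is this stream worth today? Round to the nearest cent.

Value at end of year 4: C / r = $7.79 / 0.089 = $87.5281
Discount to today: PV = $87.5281 / (1 + 0.089)^4 = $87.5281 / 1.406409 = $62.24

$62.24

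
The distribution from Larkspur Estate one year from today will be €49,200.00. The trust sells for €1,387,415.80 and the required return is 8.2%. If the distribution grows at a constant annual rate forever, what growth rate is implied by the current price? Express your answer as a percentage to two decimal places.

P = D₁/(r−g) ⇒ g = r − D₁/P = 0.082 − €49,200.00/€1,387,415.80 = 0.046538

4.65%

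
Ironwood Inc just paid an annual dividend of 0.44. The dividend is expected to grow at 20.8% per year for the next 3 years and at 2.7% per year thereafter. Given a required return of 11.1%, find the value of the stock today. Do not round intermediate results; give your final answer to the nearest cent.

8.48

D_1 = 0.53152
D_2 = 0.64208
D_3 = 0.77563
Terminal value at year 3: TV = D_3×(1+g_2)/(r−g_2) = 0.79657/0.084 = 9.48298
P_0 = D_1/(1+r)^1 + D_2/(1+r)^2 + D_3/(1+r)^3 + TV/(1+r)^3
    = 0.47842 + 0.52019 + 0.56560 + 6.91516 = 8.47937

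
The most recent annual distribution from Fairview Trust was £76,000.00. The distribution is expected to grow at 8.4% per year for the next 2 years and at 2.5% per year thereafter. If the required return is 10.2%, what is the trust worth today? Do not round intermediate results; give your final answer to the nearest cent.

D_1 = 82384.00000
D_2 = 89304.25600
Terminal value at year 2: TV = D_2×(1+g_2)/(r−g_2) = 91536.86240/0.077 = 1188790.42078
P_0 = D_1/(1+r)^1 + D_2/(1+r)^2 + TV/(1+r)^2
    = 74758.62069 + 73537.51799 + 978908.51873 = 1127204.65741

£1127204.66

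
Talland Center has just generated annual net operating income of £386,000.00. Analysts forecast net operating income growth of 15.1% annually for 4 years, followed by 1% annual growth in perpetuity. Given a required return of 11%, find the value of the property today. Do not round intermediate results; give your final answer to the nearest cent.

D_1 = 444286.00000
D_2 = 511373.18600
D_3 = 588590.53709
D_4 = 677467.70819
Terminal value at year 4: TV = D_4×(1+g_2)/(r−g_2) = 684242.38527/0.1 = 6842423.85268
P_0 = D_1/(1+r)^1 + D_2/(1+r)^2 + D_3/(1+r)^3 + D_4/(1+r)^4 + TV/(1+r)^4
    = 400257.65766 + 415041.94952 + 430372.32783 + 446268.96337 + 4507316.52999 = 6199257.42836

£6199257.43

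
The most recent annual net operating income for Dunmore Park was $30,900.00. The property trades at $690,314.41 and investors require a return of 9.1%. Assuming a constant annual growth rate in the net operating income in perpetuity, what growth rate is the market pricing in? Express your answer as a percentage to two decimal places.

P = D₀(1+g)/(r−g) ⇒ P(r−g) = D₀(1+g) ⇒ g(P+D₀) = P·r − D₀
g = (P·r − D₀)/(P + D₀) = ($690,314.41×0.091 − $30,900.00) / ($690,314.41 + $30,900.00) = 0.044257

4.43%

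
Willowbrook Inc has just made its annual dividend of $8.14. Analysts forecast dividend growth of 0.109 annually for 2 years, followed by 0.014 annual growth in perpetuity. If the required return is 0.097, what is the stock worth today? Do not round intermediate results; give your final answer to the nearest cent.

D_1 = 9.02726
D_2 = 10.01123
Terminal value at year 2: TV = D_2×(1+g_2)/(r−g_2) = 10.15139/0.083 = 122.30589
P_0 = D_1/(1+r)^1 + D_2/(1+r)^2 + TV/(1+r)^2
    = 8.22904 + 8.31906 + 101.63285 = 118.18095

$118.18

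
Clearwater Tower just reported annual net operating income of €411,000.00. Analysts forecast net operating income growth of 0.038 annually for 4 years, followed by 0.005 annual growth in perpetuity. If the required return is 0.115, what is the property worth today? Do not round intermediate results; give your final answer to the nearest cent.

D_1 = 426618.00000
D_2 = 442829.48400
D_3 = 459657.00439
D_4 = 477123.97056
Terminal value at year 4: TV = D_4×(1+g_2)/(r−g_2) = 479509.59041/0.11 = 4359178.09465
P_0 = D_1/(1+r)^1 + D_2/(1+r)^2 + D_3/(1+r)^3 + D_4/(1+r)^4 + TV/(1+r)^4
    = 382617.04036 + 356194.15954 + 331595.99785 + 308696.54329 + 2820363.87282 = 4199467.61387

€4199467.61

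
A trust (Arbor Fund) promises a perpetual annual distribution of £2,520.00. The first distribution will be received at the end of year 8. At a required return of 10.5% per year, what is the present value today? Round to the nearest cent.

£11930.96

Value at end of year 7: C / r = £2,520.00 / 0.105 = £24,000.0000
Discount to today: PV = £24,000.0000 / (1 + 0.105)^7 = £24,000.0000 / 2.011574 = £11,930.96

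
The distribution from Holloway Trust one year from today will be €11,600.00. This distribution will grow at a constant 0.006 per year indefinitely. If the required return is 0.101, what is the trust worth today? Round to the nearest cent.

Growing perpetuity: P = D₁ / (r − g) = €11,600.0000 / (0.101 − 0.006) = €122,105.26

€122105.26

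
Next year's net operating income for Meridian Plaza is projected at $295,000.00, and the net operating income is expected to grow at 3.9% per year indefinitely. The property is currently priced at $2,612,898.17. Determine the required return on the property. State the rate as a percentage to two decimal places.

15.19%

P = D₁/(r − g) ⇒ r = D₁/P + g = $295,000.0000/$2,612,898.17 + 0.039 = 0.112901 + 0.039 = 0.151901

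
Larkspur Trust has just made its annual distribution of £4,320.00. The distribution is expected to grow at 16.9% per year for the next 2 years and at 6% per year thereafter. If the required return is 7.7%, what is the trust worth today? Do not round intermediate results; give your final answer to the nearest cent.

£327128.45

D_1 = 5050.08000
D_2 = 5903.54352
Terminal value at year 2: TV = D_2×(1+g_2)/(r−g_2) = 6257.75613/0.017 = 368103.30184
P_0 = D_1/(1+r)^1 + D_2/(1+r)^2 + TV/(1+r)^2
    = 4689.02507 + 5089.57317 + 317349.85662 = 327128.45486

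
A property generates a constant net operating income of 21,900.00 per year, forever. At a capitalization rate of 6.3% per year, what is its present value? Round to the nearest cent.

Level perpetuity: PV = C / r = 21,900.00 / 0.063 = 347,619.05

347619.05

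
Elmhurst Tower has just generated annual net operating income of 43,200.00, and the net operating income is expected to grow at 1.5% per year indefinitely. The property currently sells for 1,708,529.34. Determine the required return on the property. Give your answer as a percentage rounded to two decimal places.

D₁ = 43,200.00 × 1.015 = 43,848.0000
P = D₁/(r − g) ⇒ r = D₁/P + g = 43,848.0000/1,708,529.34 + 0.015 = 0.025664 + 0.015 = 0.040664

4.07%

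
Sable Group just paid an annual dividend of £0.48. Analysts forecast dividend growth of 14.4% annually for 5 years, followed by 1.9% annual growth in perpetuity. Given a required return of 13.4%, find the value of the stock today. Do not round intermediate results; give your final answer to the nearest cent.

£6.91

D_1 = 0.54912
D_2 = 0.62819
D_3 = 0.71865
D_4 = 0.82214
D_5 = 0.94053
Terminal value at year 5: TV = D_5×(1+g_2)/(r−g_2) = 0.95840/0.115 = 8.33389
P_0 = D_1/(1+r)^1 + D_2/(1+r)^2 + D_3/(1+r)^3 + D_4/(1+r)^4 + D_5/(1+r)^5 + TV/(1+r)^5
    = 0.48423 + 0.48850 + 0.49281 + 0.49716 + 0.50154 + 4.44409 = 6.90833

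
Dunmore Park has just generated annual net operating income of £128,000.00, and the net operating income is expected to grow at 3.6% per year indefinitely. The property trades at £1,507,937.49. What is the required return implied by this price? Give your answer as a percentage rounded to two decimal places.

D₁ = £128,000.00 × 1.036 = £132,608.0000
P = D₁/(r − g) ⇒ r = D₁/P + g = £132,608.0000/£1,507,937.49 + 0.036 = 0.087940 + 0.036 = 0.123940

12.39%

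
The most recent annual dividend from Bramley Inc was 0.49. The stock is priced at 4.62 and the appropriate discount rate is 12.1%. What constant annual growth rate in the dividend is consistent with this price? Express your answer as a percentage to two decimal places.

1.35%

P = D₀(1+g)/(r−g) ⇒ P(r−g) = D₀(1+g) ⇒ g(P+D₀) = P·r − D₀
g = (P·r − D₀)/(P + D₀) = (4.62×0.121 − 0.49) / (4.62 + 0.49) = 0.013507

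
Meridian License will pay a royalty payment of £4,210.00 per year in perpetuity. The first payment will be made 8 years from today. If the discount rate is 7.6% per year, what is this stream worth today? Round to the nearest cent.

£33172.84

Value at end of year 7: C / r = £4,210.00 / 0.076 = £55,394.7368
Discount to today: PV = £55,394.7368 / (1 + 0.076)^7 = £55,394.7368 / 1.669882 = £33,172.84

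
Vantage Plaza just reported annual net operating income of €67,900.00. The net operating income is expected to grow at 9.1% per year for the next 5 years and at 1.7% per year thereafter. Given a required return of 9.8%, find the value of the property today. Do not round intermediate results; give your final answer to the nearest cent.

D_1 = 74078.90000
D_2 = 80820.07990
D_3 = 88174.70717
D_4 = 96198.60552
D_5 = 104952.67863
Terminal value at year 5: TV = D_5×(1+g_2)/(r−g_2) = 106736.87416/0.081 = 1317739.18719
P_0 = D_1/(1+r)^1 + D_2/(1+r)^2 + D_3/(1+r)^3 + D_4/(1+r)^4 + D_5/(1+r)^5 + TV/(1+r)^5
    = 67467.12204 + 67037.00378 + 66609.62761 + 66184.97607 + 65763.03178 + 825691.39900 = 1158753.16028

€1158753.16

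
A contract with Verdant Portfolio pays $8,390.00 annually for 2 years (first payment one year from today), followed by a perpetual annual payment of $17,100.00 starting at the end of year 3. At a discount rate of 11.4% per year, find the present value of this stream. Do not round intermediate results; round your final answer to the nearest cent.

$135162.77

PV of 2-year annuity: $8,390.00 × [1 − (1+0.114)^−2] / 0.114 = 14292.11698
Perpetuity value at year 2: $17,100.00 / 0.114 = 150000.00000
PV of perpetuity: 150000.00000 / (1+0.114)^2 = 120870.65551
Total PV = 14292.11698 + 120870.65551 = 135162.77248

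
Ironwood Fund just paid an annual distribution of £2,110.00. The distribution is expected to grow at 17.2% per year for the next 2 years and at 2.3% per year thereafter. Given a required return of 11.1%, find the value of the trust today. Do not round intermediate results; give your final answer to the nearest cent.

D_1 = 2472.92000
D_2 = 2898.26224
Terminal value at year 2: TV = D_2×(1+g_2)/(r−g_2) = 2964.92227/0.088 = 33692.29854
P_0 = D_1/(1+r)^1 + D_2/(1+r)^2 + TV/(1+r)^2
    = 2225.85059 + 2348.06200 + 27296.22079 = 31870.13338

£31870.13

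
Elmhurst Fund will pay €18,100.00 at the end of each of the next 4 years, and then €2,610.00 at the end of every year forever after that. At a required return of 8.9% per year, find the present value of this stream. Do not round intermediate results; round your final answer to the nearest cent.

€79619.45

PV of 4-year annuity: €18,100.00 × [1 − (1+0.089)^−4] / 0.089 = 58767.87106
Perpetuity value at year 4: €2,610.00 / 0.089 = 29325.84270
PV of perpetuity: 29325.84270 / (1+0.089)^4 = 20851.58063
Total PV = 58767.87106 + 20851.58063 = 79619.45169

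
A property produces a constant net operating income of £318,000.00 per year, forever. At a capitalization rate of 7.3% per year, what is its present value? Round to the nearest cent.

£4356164.38

Level perpetuity: PV = C / r = £318,000.00 / 0.073 = £4,356,164.38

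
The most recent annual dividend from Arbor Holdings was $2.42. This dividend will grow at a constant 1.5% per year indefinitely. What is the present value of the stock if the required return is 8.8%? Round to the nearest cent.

D₁ = D₀ × (1 + g) = $2.42 × 1.015 = $2.4563
Growing perpetuity: P = D₁ / (r − g) = $2.4563 / (0.088 − 0.015) = $33.65

$33.65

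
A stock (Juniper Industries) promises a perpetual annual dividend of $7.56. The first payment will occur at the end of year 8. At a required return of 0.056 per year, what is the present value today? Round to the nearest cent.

Value at end of year 7: C / r = $7.56 / 0.056 = $135.0000
Discount to today: PV = $135.0000 / (1 + 0.056)^7 = $135.0000 / 1.464359 = $92.19

$92.19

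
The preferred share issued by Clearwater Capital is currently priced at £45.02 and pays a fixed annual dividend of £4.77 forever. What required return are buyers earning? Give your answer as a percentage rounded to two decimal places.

10.60%

P = C/r ⇒ r = C/P = £4.77/£45.02 = 0.105953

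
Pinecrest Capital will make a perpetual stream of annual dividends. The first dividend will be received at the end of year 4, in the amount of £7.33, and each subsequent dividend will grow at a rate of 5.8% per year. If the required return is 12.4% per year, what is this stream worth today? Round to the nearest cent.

Value at end of year 3: C₁ / (r − g) = £7.33 / (0.124 − 0.058) = £111.0606
Discount to today: PV = £111.0606 / (1 + 0.124)^3 = £111.0606 / 1.420035 = £78.21

£78.21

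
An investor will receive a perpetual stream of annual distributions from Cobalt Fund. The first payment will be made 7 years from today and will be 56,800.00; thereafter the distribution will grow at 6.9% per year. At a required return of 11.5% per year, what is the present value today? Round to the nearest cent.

Value at end of year 6: C₁ / (r − g) = 56,800.00 / (0.115 − 0.069) = 1,234,782.6087
Discount to today: PV = 1,234,782.6087 / (1 + 0.115)^6 = 1,234,782.6087 / 1.921539 = 642,600.86

642600.86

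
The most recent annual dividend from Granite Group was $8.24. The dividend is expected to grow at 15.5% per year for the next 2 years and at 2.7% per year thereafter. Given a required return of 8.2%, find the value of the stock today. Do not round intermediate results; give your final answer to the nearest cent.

D_1 = 9.51720
D_2 = 10.99237
Terminal value at year 2: TV = D_2×(1+g_2)/(r−g_2) = 11.28916/0.055 = 205.25745
P_0 = D_1/(1+r)^1 + D_2/(1+r)^2 + TV/(1+r)^2
    = 8.79593 + 9.38937 + 175.32523 = 193.51054

$193.51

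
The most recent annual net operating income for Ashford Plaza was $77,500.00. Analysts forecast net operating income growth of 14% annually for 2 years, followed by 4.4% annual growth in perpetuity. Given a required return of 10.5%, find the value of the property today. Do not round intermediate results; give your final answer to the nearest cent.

D_1 = 88350.00000
D_2 = 100719.00000
Terminal value at year 2: TV = D_2×(1+g_2)/(r−g_2) = 105150.63600/0.061 = 1723780.91803
P_0 = D_1/(1+r)^1 + D_2/(1+r)^2 + TV/(1+r)^2
    = 79954.75113 + 82487.25456 + 1411749.07806 = 1574191.08375

$1574191.08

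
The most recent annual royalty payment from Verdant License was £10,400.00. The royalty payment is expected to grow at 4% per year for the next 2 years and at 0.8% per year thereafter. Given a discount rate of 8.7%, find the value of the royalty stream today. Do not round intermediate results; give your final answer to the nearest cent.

£140941.90

D_1 = 10816.00000
D_2 = 11248.64000
Terminal value at year 2: TV = D_2×(1+g_2)/(r−g_2) = 11338.62912/0.079 = 143526.95089
P_0 = D_1/(1+r)^1 + D_2/(1+r)^2 + TV/(1+r)^2
    = 9950.32199 + 9520.08727 + 121471.49332 = 140941.90258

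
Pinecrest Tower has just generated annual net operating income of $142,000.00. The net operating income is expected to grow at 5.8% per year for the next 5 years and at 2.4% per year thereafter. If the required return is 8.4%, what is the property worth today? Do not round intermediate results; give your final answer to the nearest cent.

$2806957.27

D_1 = 150236.00000
D_2 = 158949.68800
D_3 = 168168.76990
D_4 = 177922.55856
D_5 = 188242.06695
Terminal value at year 5: TV = D_5×(1+g_2)/(r−g_2) = 192759.87656/0.06 = 3212664.60936
P_0 = D_1/(1+r)^1 + D_2/(1+r)^2 + D_3/(1+r)^3 + D_4/(1+r)^4 + D_5/(1+r)^5 + TV/(1+r)^5
    = 138594.09594 + 135269.88331 + 132025.40271 + 128858.74176 + 125768.03393 + 2146441.11245 = 2806957.27011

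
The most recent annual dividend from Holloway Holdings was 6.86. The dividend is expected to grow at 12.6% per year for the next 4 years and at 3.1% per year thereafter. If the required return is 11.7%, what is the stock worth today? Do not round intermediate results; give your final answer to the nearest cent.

D_1 = 7.72436
D_2 = 8.69763
D_3 = 9.79353
D_4 = 11.02752
Terminal value at year 4: TV = D_4×(1+g_2)/(r−g_2) = 11.36937/0.086 = 132.20196
P_0 = D_1/(1+r)^1 + D_2/(1+r)^2 + D_3/(1+r)^3 + D_4/(1+r)^4 + TV/(1+r)^4
    = 6.91527 + 6.97099 + 7.02716 + 7.08378 + 84.92297 = 112.92018

112.92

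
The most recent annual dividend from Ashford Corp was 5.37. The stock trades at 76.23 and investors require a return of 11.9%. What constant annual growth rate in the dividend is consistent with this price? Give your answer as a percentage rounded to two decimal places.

4.54%

P = D₀(1+g)/(r−g) ⇒ P(r−g) = D₀(1+g) ⇒ g(P+D₀) = P·r − D₀
g = (P·r − D₀)/(P + D₀) = (76.23×0.119 − 5.37) / (76.23 + 5.37) = 0.045360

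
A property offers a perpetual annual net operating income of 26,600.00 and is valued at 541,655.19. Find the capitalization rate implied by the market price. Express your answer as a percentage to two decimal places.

4.91%

P = C/r ⇒ r = C/P = 26,600.00/541,655.19 = 0.049109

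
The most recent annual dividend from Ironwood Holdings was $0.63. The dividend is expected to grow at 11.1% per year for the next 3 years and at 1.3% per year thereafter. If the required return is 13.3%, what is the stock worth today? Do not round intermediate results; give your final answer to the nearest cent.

$6.83

D_1 = 0.69993
D_2 = 0.77762
D_3 = 0.86394
Terminal value at year 3: TV = D_3×(1+g_2)/(r−g_2) = 0.87517/0.12 = 7.29308
P_0 = D_1/(1+r)^1 + D_2/(1+r)^2 + D_3/(1+r)^3 + TV/(1+r)^3
    = 0.61777 + 0.60577 + 0.59401 + 5.01443 = 6.83197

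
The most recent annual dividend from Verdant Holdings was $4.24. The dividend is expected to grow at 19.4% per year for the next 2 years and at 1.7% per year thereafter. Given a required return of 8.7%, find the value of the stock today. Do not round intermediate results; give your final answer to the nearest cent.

$84.10

D_1 = 5.06256
D_2 = 6.04470
Terminal value at year 2: TV = D_2×(1+g_2)/(r−g_2) = 6.14746/0.07 = 87.82081
P_0 = D_1/(1+r)^1 + D_2/(1+r)^2 + TV/(1+r)^2
    = 4.65737 + 5.11582 + 74.32558 = 84.09878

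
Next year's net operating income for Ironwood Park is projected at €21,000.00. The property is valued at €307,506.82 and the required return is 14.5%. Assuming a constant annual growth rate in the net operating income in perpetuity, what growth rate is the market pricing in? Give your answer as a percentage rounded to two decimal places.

P = D₁/(r−g) ⇒ g = r − D₁/P = 0.145 − €21,000.00/€307,506.82 = 0.076709

7.67%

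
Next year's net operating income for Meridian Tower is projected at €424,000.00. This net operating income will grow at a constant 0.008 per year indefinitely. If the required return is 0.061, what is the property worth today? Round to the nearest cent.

€8000000.00

Growing perpetuity: P = D₁ / (r − g) = €424,000.0000 / (0.061 − 0.008) = €8,000,000.00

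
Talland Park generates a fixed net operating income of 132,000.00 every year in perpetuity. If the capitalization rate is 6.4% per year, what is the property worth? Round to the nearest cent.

Level perpetuity: PV = C / r = 132,000.00 / 0.064 = 2,062,500.00

2062500.00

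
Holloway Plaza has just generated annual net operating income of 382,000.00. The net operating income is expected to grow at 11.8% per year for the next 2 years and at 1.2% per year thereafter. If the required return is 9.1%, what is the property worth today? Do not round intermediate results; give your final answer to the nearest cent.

D_1 = 427076.00000
D_2 = 477470.96800
Terminal value at year 2: TV = D_2×(1+g_2)/(r−g_2) = 483200.61962/0.079 = 6116463.53944
P_0 = D_1/(1+r)^1 + D_2/(1+r)^2 + TV/(1+r)^2
    = 391453.71219 + 401141.38426 + 5138671.90978 = 5931267.00623

5931267.01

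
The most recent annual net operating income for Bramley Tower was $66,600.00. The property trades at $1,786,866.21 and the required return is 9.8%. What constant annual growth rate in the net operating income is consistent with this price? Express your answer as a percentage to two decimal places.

P = D₀(1+g)/(r−g) ⇒ P(r−g) = D₀(1+g) ⇒ g(P+D₀) = P·r − D₀
g = (P·r − D₀)/(P + D₀) = ($1,786,866.21×0.098 − $66,600.00) / ($1,786,866.21 + $66,600.00) = 0.058546

5.85%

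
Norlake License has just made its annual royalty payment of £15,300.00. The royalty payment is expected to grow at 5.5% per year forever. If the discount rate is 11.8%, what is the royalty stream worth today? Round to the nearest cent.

£256214.29

D₁ = D₀ × (1 + g) = £15,300.00 × 1.055 = £16,141.5000
Growing perpetuity: P = D₁ / (r − g) = £16,141.5000 / (0.118 − 0.055) = £256,214.29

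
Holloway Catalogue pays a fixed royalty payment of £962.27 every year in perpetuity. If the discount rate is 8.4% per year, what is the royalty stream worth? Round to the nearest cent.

Level perpetuity: PV = C / r = £962.27 / 0.084 = £11,455.60

£11455.60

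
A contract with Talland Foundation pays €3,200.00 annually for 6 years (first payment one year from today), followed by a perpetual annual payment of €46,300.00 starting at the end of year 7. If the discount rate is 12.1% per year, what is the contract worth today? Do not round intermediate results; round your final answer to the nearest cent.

PV of 6-year annuity: €3,200.00 × [1 − (1+0.121)^−6] / 0.121 = 13119.32596
Perpetuity value at year 6: €46,300.00 / 0.121 = 382644.62810
PV of perpetuity: 382644.62810 / (1+0.121)^6 = 192824.38067
Total PV = 13119.32596 + 192824.38067 = 205943.70663

€205943.71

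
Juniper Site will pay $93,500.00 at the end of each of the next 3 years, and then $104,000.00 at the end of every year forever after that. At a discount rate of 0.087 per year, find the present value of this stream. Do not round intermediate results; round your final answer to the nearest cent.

PV of 3-year annuity: $93,500.00 × [1 − (1+0.087)^−3] / 0.087 = 237947.22047
Perpetuity value at year 3: $104,000.00 / 0.087 = 1195402.29885
PV of perpetuity: 1195402.29885 / (1+0.087)^3 = 930733.73277
Total PV = 237947.22047 + 930733.73277 = 1168680.95324

$1168680.95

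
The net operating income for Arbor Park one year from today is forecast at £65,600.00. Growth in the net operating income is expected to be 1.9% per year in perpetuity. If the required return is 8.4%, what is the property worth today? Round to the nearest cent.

Growing perpetuity: P = D₁ / (r − g) = £65,600.0000 / (0.084 − 0.019) = £1,009,230.77

£1009230.77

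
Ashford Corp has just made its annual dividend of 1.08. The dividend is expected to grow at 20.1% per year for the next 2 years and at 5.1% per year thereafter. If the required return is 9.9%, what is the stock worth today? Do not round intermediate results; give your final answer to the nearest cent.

D_1 = 1.29708
D_2 = 1.55779
Terminal value at year 2: TV = D_2×(1+g_2)/(r−g_2) = 1.63724/0.048 = 34.10918
P_0 = D_1/(1+r)^1 + D_2/(1+r)^2 + TV/(1+r)^2
    = 1.18024 + 1.28978 + 28.24073 = 30.71074

30.71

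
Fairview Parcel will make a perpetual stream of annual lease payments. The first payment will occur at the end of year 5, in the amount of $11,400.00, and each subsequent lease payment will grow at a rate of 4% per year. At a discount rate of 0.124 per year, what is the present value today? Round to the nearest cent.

$85027.68

Value at end of year 4: C₁ / (r − g) = $11,400.00 / (0.124 − 0.04) = $135,714.2857
Discount to today: PV = $135,714.2857 / (1 + 0.124)^4 = $135,714.2857 / 1.596119 = $85,027.68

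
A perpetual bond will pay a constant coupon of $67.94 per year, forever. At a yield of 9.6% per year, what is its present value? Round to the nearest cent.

$707.71

Level perpetuity: PV = C / r = $67.94 / 0.096 = $707.71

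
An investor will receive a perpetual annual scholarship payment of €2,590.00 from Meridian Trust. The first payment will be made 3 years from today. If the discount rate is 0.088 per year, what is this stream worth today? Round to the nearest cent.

Value at end of year 2: C / r = €2,590.00 / 0.088 = €29,431.8182
Discount to today: PV = €29,431.8182 / (1 + 0.088)^2 = €29,431.8182 / 1.183744 = €24,863.33

€24863.33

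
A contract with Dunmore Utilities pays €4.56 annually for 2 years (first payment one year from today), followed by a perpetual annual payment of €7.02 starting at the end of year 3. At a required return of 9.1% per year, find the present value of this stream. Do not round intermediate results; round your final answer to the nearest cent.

PV of 2-year annuity: €4.56 × [1 − (1+0.091)^−2] / 0.091 = 8.01068
Perpetuity value at year 2: €7.02 / 0.091 = 77.14286
PV of perpetuity: 77.14286 / (1+0.091)^2 = 64.81063
Total PV = 8.01068 + 64.81063 = 72.82131

€72.82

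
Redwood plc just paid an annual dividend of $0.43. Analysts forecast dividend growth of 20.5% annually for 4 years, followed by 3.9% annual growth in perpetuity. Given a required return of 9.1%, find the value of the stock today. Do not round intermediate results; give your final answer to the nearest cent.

D_1 = 0.51815
D_2 = 0.62437
D_3 = 0.75237
D_4 = 0.90660
Terminal value at year 4: TV = D_4×(1+g_2)/(r−g_2) = 0.94196/0.052 = 18.11460
P_0 = D_1/(1+r)^1 + D_2/(1+r)^2 + D_3/(1+r)^3 + D_4/(1+r)^4 + TV/(1+r)^4
    = 0.47493 + 0.52456 + 0.57937 + 0.63991 + 12.78586 = 15.00462

$15.00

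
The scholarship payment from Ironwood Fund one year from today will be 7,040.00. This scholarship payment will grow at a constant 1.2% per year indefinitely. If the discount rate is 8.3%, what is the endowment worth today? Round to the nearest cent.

Growing perpetuity: P = D₁ / (r − g) = 7,040.0000 / (0.083 − 0.012) = 99,154.93

99154.93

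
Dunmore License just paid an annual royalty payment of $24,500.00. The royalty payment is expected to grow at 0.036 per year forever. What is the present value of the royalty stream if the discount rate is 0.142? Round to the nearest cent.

$239452.83

D₁ = D₀ × (1 + g) = $24,500.00 × 1.036 = $25,382.0000
Growing perpetuity: P = D₁ / (r − g) = $25,382.0000 / (0.142 − 0.036) = $239,452.83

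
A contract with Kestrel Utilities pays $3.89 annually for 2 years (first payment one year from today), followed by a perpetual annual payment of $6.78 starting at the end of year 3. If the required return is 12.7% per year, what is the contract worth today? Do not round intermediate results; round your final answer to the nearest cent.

$48.55

PV of 2-year annuity: $3.89 × [1 − (1+0.127)^−2] / 0.127 = 6.51432
Perpetuity value at year 2: $6.78 / 0.127 = 53.38583
PV of perpetuity: 53.38583 / (1+0.127)^2 = 42.03181
Total PV = 6.51432 + 42.03181 = 48.54614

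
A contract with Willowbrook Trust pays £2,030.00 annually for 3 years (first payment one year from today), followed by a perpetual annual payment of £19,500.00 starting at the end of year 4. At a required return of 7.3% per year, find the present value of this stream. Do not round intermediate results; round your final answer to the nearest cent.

PV of 3-year annuity: £2,030.00 × [1 − (1+0.073)^−3] / 0.073 = 5298.29605
Perpetuity value at year 3: £19,500.00 / 0.073 = 267123.28767
PV of perpetuity: 267123.28767 / (1+0.073)^3 = 216228.32562
Total PV = 5298.29605 + 216228.32562 = 221526.62167

£221526.62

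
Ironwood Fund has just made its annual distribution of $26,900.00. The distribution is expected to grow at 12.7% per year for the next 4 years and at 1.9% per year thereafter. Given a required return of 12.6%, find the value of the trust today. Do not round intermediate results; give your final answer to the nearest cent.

D_1 = 30316.30000
D_2 = 34166.47010
D_3 = 38505.61180
D_4 = 43395.82450
Terminal value at year 4: TV = D_4×(1+g_2)/(r−g_2) = 44220.34517/0.107 = 413274.25390
P_0 = D_1/(1+r)^1 + D_2/(1+r)^2 + D_3/(1+r)^3 + D_4/(1+r)^4 + TV/(1+r)^4
    = 26923.88988 + 26947.80097 + 26971.73330 + 26995.68688 + 257089.76568 = 364928.87670

$364928.88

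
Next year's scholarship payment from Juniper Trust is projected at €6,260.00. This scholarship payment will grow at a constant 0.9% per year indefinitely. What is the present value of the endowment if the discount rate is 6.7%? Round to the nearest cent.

€107931.03

Growing perpetuity: P = D₁ / (r − g) = €6,260.0000 / (0.067 − 0.009) = €107,931.03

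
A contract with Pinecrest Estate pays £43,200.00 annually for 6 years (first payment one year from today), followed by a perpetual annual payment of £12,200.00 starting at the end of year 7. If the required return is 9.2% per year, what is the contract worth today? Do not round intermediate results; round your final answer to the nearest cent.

£270846.84

PV of 6-year annuity: £43,200.00 × [1 − (1+0.092)^−6] / 0.092 = 192641.54058
Perpetuity value at year 6: £12,200.00 / 0.092 = 132608.69565
PV of perpetuity: 132608.69565 / (1+0.092)^6 = 78205.29762
Total PV = 192641.54058 + 78205.29762 = 270846.83820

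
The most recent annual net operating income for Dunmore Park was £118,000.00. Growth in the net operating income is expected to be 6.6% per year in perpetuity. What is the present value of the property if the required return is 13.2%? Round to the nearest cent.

£1905878.79

D₁ = D₀ × (1 + g) = £118,000.00 × 1.066 = £125,788.0000
Growing perpetuity: P = D₁ / (r − g) = £125,788.0000 / (0.132 − 0.066) = £1,905,878.79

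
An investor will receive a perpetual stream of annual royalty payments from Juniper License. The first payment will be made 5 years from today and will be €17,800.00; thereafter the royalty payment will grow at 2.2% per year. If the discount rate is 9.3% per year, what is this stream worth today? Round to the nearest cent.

€175663.29

Value at end of year 4: C₁ / (r − g) = €17,800.00 / (0.093 − 0.022) = €250,704.2254
Discount to today: PV = €250,704.2254 / (1 + 0.093)^4 = €250,704.2254 / 1.427186 = €175,663.29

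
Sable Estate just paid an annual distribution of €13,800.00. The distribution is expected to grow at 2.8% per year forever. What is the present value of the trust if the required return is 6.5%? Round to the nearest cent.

D₁ = D₀ × (1 + g) = €13,800.00 × 1.028 = €14,186.4000
Growing perpetuity: P = D₁ / (r − g) = €14,186.4000 / (0.065 − 0.028) = €383,416.22

€383416.22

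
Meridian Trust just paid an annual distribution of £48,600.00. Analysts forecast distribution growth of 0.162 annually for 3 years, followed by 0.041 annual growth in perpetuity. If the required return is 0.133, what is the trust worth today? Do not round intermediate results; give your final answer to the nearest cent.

£746628.35

D_1 = 56473.20000
D_2 = 65621.85840
D_3 = 76252.59946
Terminal value at year 3: TV = D_3×(1+g_2)/(r−g_2) = 79378.95604/0.092 = 862814.73955
P_0 = D_1/(1+r)^1 + D_2/(1+r)^2 + D_3/(1+r)^3 + TV/(1+r)^3
    = 49843.95410 + 51119.74816 + 52428.19715 + 593236.44813 = 746628.34755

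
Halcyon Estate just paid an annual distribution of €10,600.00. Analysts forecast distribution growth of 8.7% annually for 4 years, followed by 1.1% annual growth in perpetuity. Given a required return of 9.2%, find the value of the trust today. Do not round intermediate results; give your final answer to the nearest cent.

D_1 = 11522.20000
D_2 = 12524.63140
D_3 = 13614.27433
D_4 = 14798.71620
Terminal value at year 4: TV = D_4×(1+g_2)/(r−g_2) = 14961.50208/0.081 = 184709.90218
P_0 = D_1/(1+r)^1 + D_2/(1+r)^2 + D_3/(1+r)^3 + D_4/(1+r)^4 + TV/(1+r)^4
    = 10551.46520 + 10503.15263 + 10455.06127 + 10407.19011 + 129897.15068 = 171814.01990

€171814.02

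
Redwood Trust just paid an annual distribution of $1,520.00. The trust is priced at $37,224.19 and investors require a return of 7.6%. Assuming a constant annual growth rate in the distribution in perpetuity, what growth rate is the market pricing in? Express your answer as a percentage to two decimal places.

3.38%

P = D₀(1+g)/(r−g) ⇒ P(r−g) = D₀(1+g) ⇒ g(P+D₀) = P·r − D₀
g = (P·r − D₀)/(P + D₀) = ($37,224.19×0.076 − $1,520.00) / ($37,224.19 + $1,520.00) = 0.033787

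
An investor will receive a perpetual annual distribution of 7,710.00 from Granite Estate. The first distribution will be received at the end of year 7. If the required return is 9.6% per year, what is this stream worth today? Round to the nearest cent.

46336.14

Value at end of year 6: C / r = 7,710.00 / 0.096 = 80,312.5000
Discount to today: PV = 80,312.5000 / (1 + 0.096)^6 = 80,312.5000 / 1.733258 = 46,336.14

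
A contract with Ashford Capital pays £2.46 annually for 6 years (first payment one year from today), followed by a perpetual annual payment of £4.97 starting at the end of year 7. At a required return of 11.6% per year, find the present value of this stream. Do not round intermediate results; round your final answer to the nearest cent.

£32.41

PV of 6-year annuity: £2.46 × [1 − (1+0.116)^−6] / 0.116 = 10.22969
Perpetuity value at year 6: £4.97 / 0.116 = 42.84483
PV of perpetuity: 42.84483 / (1+0.116)^6 = 22.17753
Total PV = 10.22969 + 22.17753 = 32.40722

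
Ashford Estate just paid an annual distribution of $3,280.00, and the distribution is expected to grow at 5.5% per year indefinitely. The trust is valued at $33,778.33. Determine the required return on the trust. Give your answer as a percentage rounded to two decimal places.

15.74%

D₁ = $3,280.00 × 1.055 = $3,460.4000
P = D₁/(r − g) ⇒ r = D₁/P + g = $3,460.4000/$33,778.33 + 0.055 = 0.102444 + 0.055 = 0.157444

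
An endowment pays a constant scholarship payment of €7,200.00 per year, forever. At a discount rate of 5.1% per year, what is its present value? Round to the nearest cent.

€141176.47

Level perpetuity: PV = C / r = €7,200.00 / 0.051 = €141,176.47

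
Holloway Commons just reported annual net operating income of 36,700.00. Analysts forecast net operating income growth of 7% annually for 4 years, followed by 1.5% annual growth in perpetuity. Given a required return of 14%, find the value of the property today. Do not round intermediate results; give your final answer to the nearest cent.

356886.54

D_1 = 39269.00000
D_2 = 42017.83000
D_3 = 44959.07810
D_4 = 48106.21357
Terminal value at year 4: TV = D_4×(1+g_2)/(r−g_2) = 48827.80677/0.125 = 390622.45416
P_0 = D_1/(1+r)^1 + D_2/(1+r)^2 + D_3/(1+r)^3 + D_4/(1+r)^4 + TV/(1+r)^4
    = 34446.49123 + 32331.35580 + 30346.09711 + 28482.74027 + 231279.85101 = 356886.53542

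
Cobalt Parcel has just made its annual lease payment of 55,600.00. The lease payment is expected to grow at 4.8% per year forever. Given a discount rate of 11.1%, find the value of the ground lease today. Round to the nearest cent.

D₁ = D₀ × (1 + g) = 55,600.00 × 1.048 = 58,268.8000
Growing perpetuity: P = D₁ / (r − g) = 58,268.8000 / (0.111 − 0.048) = 924,901.59

924901.59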